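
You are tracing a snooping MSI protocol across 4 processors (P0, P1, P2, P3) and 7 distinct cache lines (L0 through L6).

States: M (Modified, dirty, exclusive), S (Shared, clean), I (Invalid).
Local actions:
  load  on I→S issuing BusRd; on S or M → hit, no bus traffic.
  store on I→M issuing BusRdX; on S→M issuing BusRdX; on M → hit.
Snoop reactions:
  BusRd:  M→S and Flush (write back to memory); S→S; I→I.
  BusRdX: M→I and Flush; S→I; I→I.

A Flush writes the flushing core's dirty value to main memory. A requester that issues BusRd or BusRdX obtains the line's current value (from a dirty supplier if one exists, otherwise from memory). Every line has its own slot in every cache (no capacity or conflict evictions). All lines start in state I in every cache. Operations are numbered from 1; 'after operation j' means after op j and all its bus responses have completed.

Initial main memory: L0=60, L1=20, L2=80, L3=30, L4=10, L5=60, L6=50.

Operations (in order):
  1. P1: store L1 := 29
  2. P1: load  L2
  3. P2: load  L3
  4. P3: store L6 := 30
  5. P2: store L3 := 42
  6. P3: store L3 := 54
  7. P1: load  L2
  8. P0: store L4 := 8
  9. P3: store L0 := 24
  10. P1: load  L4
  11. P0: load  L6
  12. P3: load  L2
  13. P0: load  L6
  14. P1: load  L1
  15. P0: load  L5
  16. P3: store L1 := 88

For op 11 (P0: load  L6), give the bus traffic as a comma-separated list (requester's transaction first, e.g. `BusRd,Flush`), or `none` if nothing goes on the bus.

step 1: P1: store L1 := 29  ⟶  IMII  (L1)  txn=BusRdX  M[L1]=20
step 2: P1: load  L2  ⟶  ISII  (L2)  txn=BusRd  M[L2]=80
step 3: P2: load  L3  ⟶  IISI  (L3)  txn=BusRd  M[L3]=30
step 4: P3: store L6 := 30  ⟶  IIIM  (L6)  txn=BusRdX  M[L6]=50
step 5: P2: store L3 := 42  ⟶  IIMI  (L3)  txn=BusRdX  M[L3]=30
step 6: P3: store L3 := 54  ⟶  IIIM  (L3)  txn=BusRdX+Flush  M[L3]=42
step 7: P1: load  L2  ⟶  ISII  (L2)  txn=∅  M[L2]=80
step 8: P0: store L4 := 8  ⟶  MIII  (L4)  txn=BusRdX  M[L4]=10
step 9: P3: store L0 := 24  ⟶  IIIM  (L0)  txn=BusRdX  M[L0]=60
step 10: P1: load  L4  ⟶  SSII  (L4)  txn=BusRd+Flush  M[L4]=8
step 11: P0: load  L6  ⟶  SIIS  (L6)  txn=BusRd+Flush  M[L6]=30
step 12: P3: load  L2  ⟶  ISIS  (L2)  txn=BusRd  M[L2]=80
step 13: P0: load  L6  ⟶  SIIS  (L6)  txn=∅  M[L6]=30
step 14: P1: load  L1  ⟶  IMII  (L1)  txn=∅  M[L1]=20
step 15: P0: load  L5  ⟶  SIII  (L5)  txn=BusRd  M[L5]=60
step 16: P3: store L1 := 88  ⟶  IIIM  (L1)  txn=BusRdX+Flush  M[L1]=29

bus = BusRd,Flush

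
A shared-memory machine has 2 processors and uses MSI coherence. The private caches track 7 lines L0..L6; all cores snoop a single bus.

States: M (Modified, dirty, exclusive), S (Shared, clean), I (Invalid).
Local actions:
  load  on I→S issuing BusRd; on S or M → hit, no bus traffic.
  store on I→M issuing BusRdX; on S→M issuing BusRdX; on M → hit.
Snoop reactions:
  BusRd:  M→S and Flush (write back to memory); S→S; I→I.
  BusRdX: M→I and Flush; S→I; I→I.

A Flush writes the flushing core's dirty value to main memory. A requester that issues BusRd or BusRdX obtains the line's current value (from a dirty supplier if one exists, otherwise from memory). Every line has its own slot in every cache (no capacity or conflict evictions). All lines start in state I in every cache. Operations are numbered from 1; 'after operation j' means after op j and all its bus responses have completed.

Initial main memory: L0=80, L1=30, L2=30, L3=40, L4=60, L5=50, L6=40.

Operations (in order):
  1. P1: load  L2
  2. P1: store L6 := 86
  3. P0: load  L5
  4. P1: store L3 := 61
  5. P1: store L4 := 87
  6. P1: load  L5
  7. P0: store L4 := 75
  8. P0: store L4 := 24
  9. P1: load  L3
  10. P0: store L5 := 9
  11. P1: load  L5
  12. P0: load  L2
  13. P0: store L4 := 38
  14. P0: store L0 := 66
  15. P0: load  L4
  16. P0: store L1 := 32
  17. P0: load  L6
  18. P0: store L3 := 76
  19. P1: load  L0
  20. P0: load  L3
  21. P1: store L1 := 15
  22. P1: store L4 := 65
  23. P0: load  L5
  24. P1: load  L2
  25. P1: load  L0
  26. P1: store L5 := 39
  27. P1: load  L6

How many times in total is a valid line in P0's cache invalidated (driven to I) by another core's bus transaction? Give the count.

[1] P1: load  L2 | P0:I, P1:S(30) | bus: BusRd
[2] P1: store L6 := 86 | P0:I, P1:M(86) | bus: BusRdX
[3] P0: load  L5 | P0:S(50), P1:I | bus: BusRd
[4] P1: store L3 := 61 | P0:I, P1:M(61) | bus: BusRdX
[5] P1: store L4 := 87 | P0:I, P1:M(87) | bus: BusRdX
[6] P1: load  L5 | P0:S(50), P1:S(50) | bus: BusRd
[7] P0: store L4 := 75 | P0:M(75), P1:I | bus: BusRdX,Flush
[8] P0: store L4 := 24 | P0:M(24), P1:I | bus: none
[9] P1: load  L3 | P0:I, P1:M(61) | bus: none
[10] P0: store L5 := 9 | P0:M(9), P1:I | bus: BusRdX
[11] P1: load  L5 | P0:S(9), P1:S(9) | bus: BusRd,Flush
[12] P0: load  L2 | P0:S(30), P1:S(30) | bus: BusRd
[13] P0: store L4 := 38 | P0:M(38), P1:I | bus: none
[14] P0: store L0 := 66 | P0:M(66), P1:I | bus: BusRdX
[15] P0: load  L4 | P0:M(38), P1:I | bus: none
[16] P0: store L1 := 32 | P0:M(32), P1:I | bus: BusRdX
[17] P0: load  L6 | P0:S(86), P1:S(86) | bus: BusRd,Flush
[18] P0: store L3 := 76 | P0:M(76), P1:I | bus: BusRdX,Flush
[19] P1: load  L0 | P0:S(66), P1:S(66) | bus: BusRd,Flush
[20] P0: load  L3 | P0:M(76), P1:I | bus: none
[21] P1: store L1 := 15 | P0:I, P1:M(15) | bus: BusRdX,Flush
[22] P1: store L4 := 65 | P0:I, P1:M(65) | bus: BusRdX,Flush
[23] P0: load  L5 | P0:S(9), P1:S(9) | bus: none
[24] P1: load  L2 | P0:S(30), P1:S(30) | bus: none
[25] P1: load  L0 | P0:S(66), P1:S(66) | bus: none
[26] P1: store L5 := 39 | P0:I, P1:M(39) | bus: BusRdX
[27] P1: load  L6 | P0:S(86), P1:S(86) | bus: none

invalidations = 3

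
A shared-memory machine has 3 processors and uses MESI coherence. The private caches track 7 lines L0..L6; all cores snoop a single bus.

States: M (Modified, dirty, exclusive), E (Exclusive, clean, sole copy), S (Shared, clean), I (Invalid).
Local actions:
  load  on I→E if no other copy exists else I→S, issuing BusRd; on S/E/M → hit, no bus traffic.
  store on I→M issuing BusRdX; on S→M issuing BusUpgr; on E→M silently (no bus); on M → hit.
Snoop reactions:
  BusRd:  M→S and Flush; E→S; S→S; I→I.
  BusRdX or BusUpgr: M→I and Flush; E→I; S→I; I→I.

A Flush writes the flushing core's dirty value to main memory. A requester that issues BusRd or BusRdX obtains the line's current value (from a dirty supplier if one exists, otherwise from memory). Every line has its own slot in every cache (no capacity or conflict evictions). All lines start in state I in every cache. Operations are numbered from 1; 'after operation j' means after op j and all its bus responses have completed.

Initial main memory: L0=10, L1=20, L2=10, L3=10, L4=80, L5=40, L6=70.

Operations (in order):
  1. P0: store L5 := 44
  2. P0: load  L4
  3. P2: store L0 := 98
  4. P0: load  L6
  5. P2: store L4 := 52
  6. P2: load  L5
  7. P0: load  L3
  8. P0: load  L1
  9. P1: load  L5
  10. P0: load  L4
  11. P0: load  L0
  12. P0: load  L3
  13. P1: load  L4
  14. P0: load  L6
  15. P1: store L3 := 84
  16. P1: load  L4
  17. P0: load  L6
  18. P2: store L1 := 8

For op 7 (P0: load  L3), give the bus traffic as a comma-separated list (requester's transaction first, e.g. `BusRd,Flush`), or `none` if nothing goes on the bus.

bus = BusRd

[1] P0: store L5 := 44 | P0:M(44), P1:I, P2:I | bus: BusRdX
[2] P0: load  L4 | P0:E(80), P1:I, P2:I | bus: BusRd
[3] P2: store L0 := 98 | P0:I, P1:I, P2:M(98) | bus: BusRdX
[4] P0: load  L6 | P0:E(70), P1:I, P2:I | bus: BusRd
[5] P2: store L4 := 52 | P0:I, P1:I, P2:M(52) | bus: BusRdX
[6] P2: load  L5 | P0:S(44), P1:I, P2:S(44) | bus: BusRd,Flush
[7] P0: load  L3 | P0:E(10), P1:I, P2:I | bus: BusRd
[8] P0: load  L1 | P0:E(20), P1:I, P2:I | bus: BusRd
[9] P1: load  L5 | P0:S(44), P1:S(44), P2:S(44) | bus: BusRd
[10] P0: load  L4 | P0:S(52), P1:I, P2:S(52) | bus: BusRd,Flush
[11] P0: load  L0 | P0:S(98), P1:I, P2:S(98) | bus: BusRd,Flush
[12] P0: load  L3 | P0:E(10), P1:I, P2:I | bus: none
[13] P1: load  L4 | P0:S(52), P1:S(52), P2:S(52) | bus: BusRd
[14] P0: load  L6 | P0:E(70), P1:I, P2:I | bus: none
[15] P1: store L3 := 84 | P0:I, P1:M(84), P2:I | bus: BusRdX
[16] P1: load  L4 | P0:S(52), P1:S(52), P2:S(52) | bus: none
[17] P0: load  L6 | P0:E(70), P1:I, P2:I | bus: none
[18] P2: store L1 := 8 | P0:I, P1:I, P2:M(8) | bus: BusRdX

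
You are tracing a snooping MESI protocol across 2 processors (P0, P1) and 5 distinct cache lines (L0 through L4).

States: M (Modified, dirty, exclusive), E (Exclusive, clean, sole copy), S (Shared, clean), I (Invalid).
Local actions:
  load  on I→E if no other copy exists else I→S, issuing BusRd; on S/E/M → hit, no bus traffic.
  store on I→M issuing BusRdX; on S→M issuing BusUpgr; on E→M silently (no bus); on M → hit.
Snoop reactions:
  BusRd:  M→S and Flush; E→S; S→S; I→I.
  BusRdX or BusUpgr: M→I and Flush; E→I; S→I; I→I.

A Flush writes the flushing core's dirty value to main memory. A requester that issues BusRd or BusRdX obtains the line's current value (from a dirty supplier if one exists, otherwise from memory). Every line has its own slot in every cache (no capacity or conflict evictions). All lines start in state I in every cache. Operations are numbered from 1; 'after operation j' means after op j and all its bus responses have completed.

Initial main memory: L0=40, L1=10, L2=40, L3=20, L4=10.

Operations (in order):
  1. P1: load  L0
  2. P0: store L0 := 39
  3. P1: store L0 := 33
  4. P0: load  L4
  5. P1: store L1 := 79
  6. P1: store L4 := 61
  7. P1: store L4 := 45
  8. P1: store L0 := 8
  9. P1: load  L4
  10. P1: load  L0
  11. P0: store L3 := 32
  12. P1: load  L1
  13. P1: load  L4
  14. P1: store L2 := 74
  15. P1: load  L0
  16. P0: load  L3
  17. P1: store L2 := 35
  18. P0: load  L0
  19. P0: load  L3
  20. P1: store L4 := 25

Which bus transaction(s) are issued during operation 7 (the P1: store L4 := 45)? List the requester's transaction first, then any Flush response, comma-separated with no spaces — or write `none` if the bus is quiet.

bus = none

1. P1: load  L0  bus=[BusRd]  L0: P0=I P1=E  mem[L0]=40
2. P0: store L0 := 39  bus=[BusRdX]  L0: P0=M P1=I  mem[L0]=40
3. P1: store L0 := 33  bus=[BusRdX,Flush]  L0: P0=I P1=M  mem[L0]=39
4. P0: load  L4  bus=[BusRd]  L4: P0=E P1=I  mem[L4]=10
5. P1: store L1 := 79  bus=[BusRdX]  L1: P0=I P1=M  mem[L1]=10
6. P1: store L4 := 61  bus=[BusRdX]  L4: P0=I P1=M  mem[L4]=10
7. P1: store L4 := 45  bus=[-]  L4: P0=I P1=M  mem[L4]=10
8. P1: store L0 := 8  bus=[-]  L0: P0=I P1=M  mem[L0]=39
9. P1: load  L4  bus=[-]  L4: P0=I P1=M  mem[L4]=10
10. P1: load  L0  bus=[-]  L0: P0=I P1=M  mem[L0]=39
11. P0: store L3 := 32  bus=[BusRdX]  L3: P0=M P1=I  mem[L3]=20
12. P1: load  L1  bus=[-]  L1: P0=I P1=M  mem[L1]=10
13. P1: load  L4  bus=[-]  L4: P0=I P1=M  mem[L4]=10
14. P1: store L2 := 74  bus=[BusRdX]  L2: P0=I P1=M  mem[L2]=40
15. P1: load  L0  bus=[-]  L0: P0=I P1=M  mem[L0]=39
16. P0: load  L3  bus=[-]  L3: P0=M P1=I  mem[L3]=20
17. P1: store L2 := 35  bus=[-]  L2: P0=I P1=M  mem[L2]=40
18. P0: load  L0  bus=[BusRd,Flush]  L0: P0=S P1=S  mem[L0]=8
19. P0: load  L3  bus=[-]  L3: P0=M P1=I  mem[L3]=20
20. P1: store L4 := 25  bus=[-]  L4: P0=I P1=M  mem[L4]=10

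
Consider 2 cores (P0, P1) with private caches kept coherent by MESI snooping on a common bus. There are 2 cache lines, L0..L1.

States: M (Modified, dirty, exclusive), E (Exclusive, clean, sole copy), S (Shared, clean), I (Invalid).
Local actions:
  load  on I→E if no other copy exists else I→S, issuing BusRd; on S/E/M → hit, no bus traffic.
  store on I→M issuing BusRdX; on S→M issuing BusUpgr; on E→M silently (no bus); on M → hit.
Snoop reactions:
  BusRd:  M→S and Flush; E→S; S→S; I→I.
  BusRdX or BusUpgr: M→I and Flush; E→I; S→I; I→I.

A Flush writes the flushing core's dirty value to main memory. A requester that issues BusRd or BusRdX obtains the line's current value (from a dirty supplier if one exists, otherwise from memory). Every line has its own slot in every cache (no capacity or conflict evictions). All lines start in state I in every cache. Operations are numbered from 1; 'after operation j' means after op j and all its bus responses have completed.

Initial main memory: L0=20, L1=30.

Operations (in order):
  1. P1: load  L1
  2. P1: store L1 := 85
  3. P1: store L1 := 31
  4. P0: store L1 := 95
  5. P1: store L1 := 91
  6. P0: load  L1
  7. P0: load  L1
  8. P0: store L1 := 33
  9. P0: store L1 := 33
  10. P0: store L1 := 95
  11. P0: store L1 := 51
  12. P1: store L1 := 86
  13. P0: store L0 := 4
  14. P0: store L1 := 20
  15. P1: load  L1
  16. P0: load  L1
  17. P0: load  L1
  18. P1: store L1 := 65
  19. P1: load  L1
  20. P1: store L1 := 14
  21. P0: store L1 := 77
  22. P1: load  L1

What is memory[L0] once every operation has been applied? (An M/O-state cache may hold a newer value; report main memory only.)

memory[L0] = 20

step 1: P1: load  L1  ⟶  IE  (L1)  txn=BusRd  M[L1]=30
step 2: P1: store L1 := 85  ⟶  IM  (L1)  txn=∅  M[L1]=30
step 3: P1: store L1 := 31  ⟶  IM  (L1)  txn=∅  M[L1]=30
step 4: P0: store L1 := 95  ⟶  MI  (L1)  txn=BusRdX+Flush  M[L1]=31
step 5: P1: store L1 := 91  ⟶  IM  (L1)  txn=BusRdX+Flush  M[L1]=95
step 6: P0: load  L1  ⟶  SS  (L1)  txn=BusRd+Flush  M[L1]=91
step 7: P0: load  L1  ⟶  SS  (L1)  txn=∅  M[L1]=91
step 8: P0: store L1 := 33  ⟶  MI  (L1)  txn=BusUpgr  M[L1]=91
step 9: P0: store L1 := 33  ⟶  MI  (L1)  txn=∅  M[L1]=91
step 10: P0: store L1 := 95  ⟶  MI  (L1)  txn=∅  M[L1]=91
step 11: P0: store L1 := 51  ⟶  MI  (L1)  txn=∅  M[L1]=91
step 12: P1: store L1 := 86  ⟶  IM  (L1)  txn=BusRdX+Flush  M[L1]=51
step 13: P0: store L0 := 4  ⟶  MI  (L0)  txn=BusRdX  M[L0]=20
step 14: P0: store L1 := 20  ⟶  MI  (L1)  txn=BusRdX+Flush  M[L1]=86
step 15: P1: load  L1  ⟶  SS  (L1)  txn=BusRd+Flush  M[L1]=20
step 16: P0: load  L1  ⟶  SS  (L1)  txn=∅  M[L1]=20
step 17: P0: load  L1  ⟶  SS  (L1)  txn=∅  M[L1]=20
step 18: P1: store L1 := 65  ⟶  IM  (L1)  txn=BusUpgr  M[L1]=20
step 19: P1: load  L1  ⟶  IM  (L1)  txn=∅  M[L1]=20
step 20: P1: store L1 := 14  ⟶  IM  (L1)  txn=∅  M[L1]=20
step 21: P0: store L1 := 77  ⟶  MI  (L1)  txn=BusRdX+Flush  M[L1]=14
step 22: P1: load  L1  ⟶  SS  (L1)  txn=BusRd+Flush  M[L1]=77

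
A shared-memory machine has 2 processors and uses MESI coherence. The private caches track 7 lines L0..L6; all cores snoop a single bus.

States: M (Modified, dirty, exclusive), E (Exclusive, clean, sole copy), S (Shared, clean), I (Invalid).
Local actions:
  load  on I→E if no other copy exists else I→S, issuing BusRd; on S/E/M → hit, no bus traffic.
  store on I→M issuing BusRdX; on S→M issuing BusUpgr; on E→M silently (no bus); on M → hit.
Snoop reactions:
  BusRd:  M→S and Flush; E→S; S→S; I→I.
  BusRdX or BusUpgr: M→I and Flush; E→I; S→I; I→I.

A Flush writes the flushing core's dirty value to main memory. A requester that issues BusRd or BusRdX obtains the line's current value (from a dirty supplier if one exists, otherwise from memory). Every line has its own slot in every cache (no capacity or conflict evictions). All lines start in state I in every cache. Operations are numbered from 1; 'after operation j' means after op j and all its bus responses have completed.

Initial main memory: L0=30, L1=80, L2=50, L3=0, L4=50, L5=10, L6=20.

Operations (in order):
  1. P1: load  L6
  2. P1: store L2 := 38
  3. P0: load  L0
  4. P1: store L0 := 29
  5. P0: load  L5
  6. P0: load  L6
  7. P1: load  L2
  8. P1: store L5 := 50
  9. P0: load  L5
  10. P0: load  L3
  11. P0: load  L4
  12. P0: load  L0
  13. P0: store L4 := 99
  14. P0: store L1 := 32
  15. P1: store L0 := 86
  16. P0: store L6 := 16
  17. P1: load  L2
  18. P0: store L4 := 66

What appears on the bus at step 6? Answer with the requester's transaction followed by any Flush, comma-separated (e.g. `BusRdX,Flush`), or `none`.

bus = BusRd

1. P1: load  L6  bus=[BusRd]  L6: P0=I P1=E  mem[L6]=20
2. P1: store L2 := 38  bus=[BusRdX]  L2: P0=I P1=M  mem[L2]=50
3. P0: load  L0  bus=[BusRd]  L0: P0=E P1=I  mem[L0]=30
4. P1: store L0 := 29  bus=[BusRdX]  L0: P0=I P1=M  mem[L0]=30
5. P0: load  L5  bus=[BusRd]  L5: P0=E P1=I  mem[L5]=10
6. P0: load  L6  bus=[BusRd]  L6: P0=S P1=S  mem[L6]=20
7. P1: load  L2  bus=[-]  L2: P0=I P1=M  mem[L2]=50
8. P1: store L5 := 50  bus=[BusRdX]  L5: P0=I P1=M  mem[L5]=10
9. P0: load  L5  bus=[BusRd,Flush]  L5: P0=S P1=S  mem[L5]=50
10. P0: load  L3  bus=[BusRd]  L3: P0=E P1=I  mem[L3]=0
11. P0: load  L4  bus=[BusRd]  L4: P0=E P1=I  mem[L4]=50
12. P0: load  L0  bus=[BusRd,Flush]  L0: P0=S P1=S  mem[L0]=29
13. P0: store L4 := 99  bus=[-]  L4: P0=M P1=I  mem[L4]=50
14. P0: store L1 := 32  bus=[BusRdX]  L1: P0=M P1=I  mem[L1]=80
15. P1: store L0 := 86  bus=[BusUpgr]  L0: P0=I P1=M  mem[L0]=29
16. P0: store L6 := 16  bus=[BusUpgr]  L6: P0=M P1=I  mem[L6]=20
17. P1: load  L2  bus=[-]  L2: P0=I P1=M  mem[L2]=50
18. P0: store L4 := 66  bus=[-]  L4: P0=M P1=I  mem[L4]=50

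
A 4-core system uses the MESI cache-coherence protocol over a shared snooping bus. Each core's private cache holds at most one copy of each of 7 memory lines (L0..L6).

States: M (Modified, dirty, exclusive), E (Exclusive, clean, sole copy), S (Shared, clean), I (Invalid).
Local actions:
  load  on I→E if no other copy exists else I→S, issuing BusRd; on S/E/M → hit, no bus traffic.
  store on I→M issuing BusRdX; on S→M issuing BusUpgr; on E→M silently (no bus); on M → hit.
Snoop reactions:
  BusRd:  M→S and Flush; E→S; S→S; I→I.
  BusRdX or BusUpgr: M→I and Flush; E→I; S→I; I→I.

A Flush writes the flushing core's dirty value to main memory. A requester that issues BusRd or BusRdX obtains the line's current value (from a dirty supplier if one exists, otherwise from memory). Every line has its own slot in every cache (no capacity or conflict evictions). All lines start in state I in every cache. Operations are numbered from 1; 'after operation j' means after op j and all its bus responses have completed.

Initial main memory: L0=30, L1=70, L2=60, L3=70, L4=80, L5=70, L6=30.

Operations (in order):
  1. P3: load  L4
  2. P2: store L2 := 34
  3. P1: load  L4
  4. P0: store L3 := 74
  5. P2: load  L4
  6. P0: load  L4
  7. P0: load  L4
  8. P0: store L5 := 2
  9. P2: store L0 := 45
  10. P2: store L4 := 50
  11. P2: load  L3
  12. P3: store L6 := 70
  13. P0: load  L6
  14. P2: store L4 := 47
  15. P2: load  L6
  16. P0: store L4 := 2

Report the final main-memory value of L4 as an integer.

  op1 P3: load  L4 → I/I/I/E on L4; bus BusRd; mem=80
  op2 P2: store L2 := 34 → I/I/M/I on L2; bus BusRdX; mem=60
  op3 P1: load  L4 → I/S/I/S on L4; bus BusRd; mem=80
  op4 P0: store L3 := 74 → M/I/I/I on L3; bus BusRdX; mem=70
  op5 P2: load  L4 → I/S/S/S on L4; bus BusRd; mem=80
  op6 P0: load  L4 → S/S/S/S on L4; bus BusRd; mem=80
  op7 P0: load  L4 → S/S/S/S on L4; bus (none); mem=80
  op8 P0: store L5 := 2 → M/I/I/I on L5; bus BusRdX; mem=70
  op9 P2: store L0 := 45 → I/I/M/I on L0; bus BusRdX; mem=30
  op10 P2: store L4 := 50 → I/I/M/I on L4; bus BusUpgr; mem=80
  op11 P2: load  L3 → S/I/S/I on L3; bus BusRd Flush; mem=74
  op12 P3: store L6 := 70 → I/I/I/M on L6; bus BusRdX; mem=30
  op13 P0: load  L6 → S/I/I/S on L6; bus BusRd Flush; mem=70
  op14 P2: store L4 := 47 → I/I/M/I on L4; bus (none); mem=80
  op15 P2: load  L6 → S/I/S/S on L6; bus BusRd; mem=70
  op16 P0: store L4 := 2 → M/I/I/I on L4; bus BusRdX Flush; mem=47

memory[L4] = 47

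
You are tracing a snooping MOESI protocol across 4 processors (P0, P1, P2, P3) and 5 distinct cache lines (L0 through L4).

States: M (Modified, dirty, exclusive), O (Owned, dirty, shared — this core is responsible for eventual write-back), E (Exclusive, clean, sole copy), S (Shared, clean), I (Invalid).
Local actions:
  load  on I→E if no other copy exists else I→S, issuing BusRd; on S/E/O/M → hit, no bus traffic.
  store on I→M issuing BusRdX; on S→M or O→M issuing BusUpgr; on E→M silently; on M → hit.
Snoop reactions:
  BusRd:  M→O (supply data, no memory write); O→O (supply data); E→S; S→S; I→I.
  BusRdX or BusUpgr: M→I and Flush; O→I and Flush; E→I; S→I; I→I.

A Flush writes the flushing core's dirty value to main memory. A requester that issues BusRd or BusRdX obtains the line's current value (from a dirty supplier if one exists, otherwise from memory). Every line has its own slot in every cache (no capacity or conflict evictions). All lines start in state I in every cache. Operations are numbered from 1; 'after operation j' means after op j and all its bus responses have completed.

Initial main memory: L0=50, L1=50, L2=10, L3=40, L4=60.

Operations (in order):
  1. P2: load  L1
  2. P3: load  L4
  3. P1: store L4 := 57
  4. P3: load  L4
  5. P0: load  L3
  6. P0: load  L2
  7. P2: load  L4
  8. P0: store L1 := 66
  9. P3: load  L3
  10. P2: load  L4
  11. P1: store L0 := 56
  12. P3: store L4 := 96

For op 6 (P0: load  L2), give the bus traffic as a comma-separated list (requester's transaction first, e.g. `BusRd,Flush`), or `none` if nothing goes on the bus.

bus = BusRd

1. P2: load  L1  bus=[BusRd]  L1: P0=I P1=I P2=E P3=I  mem[L1]=50
2. P3: load  L4  bus=[BusRd]  L4: P0=I P1=I P2=I P3=E  mem[L4]=60
3. P1: store L4 := 57  bus=[BusRdX]  L4: P0=I P1=M P2=I P3=I  mem[L4]=60
4. P3: load  L4  bus=[BusRd]  L4: P0=I P1=O P2=I P3=S  mem[L4]=60
5. P0: load  L3  bus=[BusRd]  L3: P0=E P1=I P2=I P3=I  mem[L3]=40
6. P0: load  L2  bus=[BusRd]  L2: P0=E P1=I P2=I P3=I  mem[L2]=10
7. P2: load  L4  bus=[BusRd]  L4: P0=I P1=O P2=S P3=S  mem[L4]=60
8. P0: store L1 := 66  bus=[BusRdX]  L1: P0=M P1=I P2=I P3=I  mem[L1]=50
9. P3: load  L3  bus=[BusRd]  L3: P0=S P1=I P2=I P3=S  mem[L3]=40
10. P2: load  L4  bus=[-]  L4: P0=I P1=O P2=S P3=S  mem[L4]=60
11. P1: store L0 := 56  bus=[BusRdX]  L0: P0=I P1=M P2=I P3=I  mem[L0]=50
12. P3: store L4 := 96  bus=[BusUpgr,Flush]  L4: P0=I P1=I P2=I P3=M  mem[L4]=57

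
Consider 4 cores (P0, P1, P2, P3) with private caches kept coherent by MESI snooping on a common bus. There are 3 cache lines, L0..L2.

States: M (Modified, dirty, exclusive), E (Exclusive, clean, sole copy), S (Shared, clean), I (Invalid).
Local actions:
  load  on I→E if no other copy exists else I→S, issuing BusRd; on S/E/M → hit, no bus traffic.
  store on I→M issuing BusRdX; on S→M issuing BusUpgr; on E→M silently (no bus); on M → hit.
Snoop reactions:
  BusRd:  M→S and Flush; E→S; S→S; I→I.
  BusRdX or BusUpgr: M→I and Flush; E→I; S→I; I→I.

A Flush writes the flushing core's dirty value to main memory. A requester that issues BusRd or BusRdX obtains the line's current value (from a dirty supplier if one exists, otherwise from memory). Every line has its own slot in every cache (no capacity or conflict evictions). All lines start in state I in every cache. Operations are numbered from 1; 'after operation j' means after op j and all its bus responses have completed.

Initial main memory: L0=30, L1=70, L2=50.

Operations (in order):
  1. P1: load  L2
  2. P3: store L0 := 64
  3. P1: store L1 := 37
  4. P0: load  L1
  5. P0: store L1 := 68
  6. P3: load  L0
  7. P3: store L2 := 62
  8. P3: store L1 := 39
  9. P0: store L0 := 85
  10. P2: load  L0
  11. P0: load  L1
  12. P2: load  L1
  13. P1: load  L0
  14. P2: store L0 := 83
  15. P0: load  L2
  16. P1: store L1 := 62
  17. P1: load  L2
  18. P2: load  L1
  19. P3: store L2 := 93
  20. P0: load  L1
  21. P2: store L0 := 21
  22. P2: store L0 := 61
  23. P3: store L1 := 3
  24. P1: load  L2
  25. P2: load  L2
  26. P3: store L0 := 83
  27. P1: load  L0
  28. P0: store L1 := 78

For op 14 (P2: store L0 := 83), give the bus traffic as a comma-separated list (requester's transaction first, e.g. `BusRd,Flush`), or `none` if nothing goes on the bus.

1. P1: load  L2  bus=[BusRd]  L2: P0=I P1=E P2=I P3=I  mem[L2]=50
2. P3: store L0 := 64  bus=[BusRdX]  L0: P0=I P1=I P2=I P3=M  mem[L0]=30
3. P1: store L1 := 37  bus=[BusRdX]  L1: P0=I P1=M P2=I P3=I  mem[L1]=70
4. P0: load  L1  bus=[BusRd,Flush]  L1: P0=S P1=S P2=I P3=I  mem[L1]=37
5. P0: store L1 := 68  bus=[BusUpgr]  L1: P0=M P1=I P2=I P3=I  mem[L1]=37
6. P3: load  L0  bus=[-]  L0: P0=I P1=I P2=I P3=M  mem[L0]=30
7. P3: store L2 := 62  bus=[BusRdX]  L2: P0=I P1=I P2=I P3=M  mem[L2]=50
8. P3: store L1 := 39  bus=[BusRdX,Flush]  L1: P0=I P1=I P2=I P3=M  mem[L1]=68
9. P0: store L0 := 85  bus=[BusRdX,Flush]  L0: P0=M P1=I P2=I P3=I  mem[L0]=64
10. P2: load  L0  bus=[BusRd,Flush]  L0: P0=S P1=I P2=S P3=I  mem[L0]=85
11. P0: load  L1  bus=[BusRd,Flush]  L1: P0=S P1=I P2=I P3=S  mem[L1]=39
12. P2: load  L1  bus=[BusRd]  L1: P0=S P1=I P2=S P3=S  mem[L1]=39
13. P1: load  L0  bus=[BusRd]  L0: P0=S P1=S P2=S P3=I  mem[L0]=85
14. P2: store L0 := 83  bus=[BusUpgr]  L0: P0=I P1=I P2=M P3=I  mem[L0]=85
15. P0: load  L2  bus=[BusRd,Flush]  L2: P0=S P1=I P2=I P3=S  mem[L2]=62
16. P1: store L1 := 62  bus=[BusRdX]  L1: P0=I P1=M P2=I P3=I  mem[L1]=39
17. P1: load  L2  bus=[BusRd]  L2: P0=S P1=S P2=I P3=S  mem[L2]=62
18. P2: load  L1  bus=[BusRd,Flush]  L1: P0=I P1=S P2=S P3=I  mem[L1]=62
19. P3: store L2 := 93  bus=[BusUpgr]  L2: P0=I P1=I P2=I P3=M  mem[L2]=62
20. P0: load  L1  bus=[BusRd]  L1: P0=S P1=S P2=S P3=I  mem[L1]=62
21. P2: store L0 := 21  bus=[-]  L0: P0=I P1=I P2=M P3=I  mem[L0]=85
22. P2: store L0 := 61  bus=[-]  L0: P0=I P1=I P2=M P3=I  mem[L0]=85
23. P3: store L1 := 3  bus=[BusRdX]  L1: P0=I P1=I P2=I P3=M  mem[L1]=62
24. P1: load  L2  bus=[BusRd,Flush]  L2: P0=I P1=S P2=I P3=S  mem[L2]=93
25. P2: load  L2  bus=[BusRd]  L2: P0=I P1=S P2=S P3=S  mem[L2]=93
26. P3: store L0 := 83  bus=[BusRdX,Flush]  L0: P0=I P1=I P2=I P3=M  mem[L0]=61
27. P1: load  L0  bus=[BusRd,Flush]  L0: P0=I P1=S P2=I P3=S  mem[L0]=83
28. P0: store L1 := 78  bus=[BusRdX,Flush]  L1: P0=M P1=I P2=I P3=I  mem[L1]=3

bus = BusUpgr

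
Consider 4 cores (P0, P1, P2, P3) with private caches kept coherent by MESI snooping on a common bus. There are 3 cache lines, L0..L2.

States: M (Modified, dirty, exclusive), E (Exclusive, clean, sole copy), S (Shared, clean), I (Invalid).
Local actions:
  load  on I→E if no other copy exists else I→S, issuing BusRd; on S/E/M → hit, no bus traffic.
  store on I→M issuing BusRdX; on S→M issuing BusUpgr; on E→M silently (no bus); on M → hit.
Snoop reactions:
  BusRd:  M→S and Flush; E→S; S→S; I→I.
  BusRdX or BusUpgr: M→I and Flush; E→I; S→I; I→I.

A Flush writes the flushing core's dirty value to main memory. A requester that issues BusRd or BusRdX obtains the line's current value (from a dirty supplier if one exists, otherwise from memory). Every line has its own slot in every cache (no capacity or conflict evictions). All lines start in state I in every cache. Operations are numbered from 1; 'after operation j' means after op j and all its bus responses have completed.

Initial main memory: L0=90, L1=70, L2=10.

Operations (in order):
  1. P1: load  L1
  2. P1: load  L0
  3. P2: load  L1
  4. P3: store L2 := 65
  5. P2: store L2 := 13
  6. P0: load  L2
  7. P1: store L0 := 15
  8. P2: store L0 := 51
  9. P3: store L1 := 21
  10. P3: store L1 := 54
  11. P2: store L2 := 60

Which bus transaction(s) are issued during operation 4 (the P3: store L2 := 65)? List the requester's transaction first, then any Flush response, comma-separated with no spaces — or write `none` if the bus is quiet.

1. P1: load  L1  bus=[BusRd]  L1: P0=I P1=E P2=I P3=I  mem[L1]=70
2. P1: load  L0  bus=[BusRd]  L0: P0=I P1=E P2=I P3=I  mem[L0]=90
3. P2: load  L1  bus=[BusRd]  L1: P0=I P1=S P2=S P3=I  mem[L1]=70
4. P3: store L2 := 65  bus=[BusRdX]  L2: P0=I P1=I P2=I P3=M  mem[L2]=10
5. P2: store L2 := 13  bus=[BusRdX,Flush]  L2: P0=I P1=I P2=M P3=I  mem[L2]=65
6. P0: load  L2  bus=[BusRd,Flush]  L2: P0=S P1=I P2=S P3=I  mem[L2]=13
7. P1: store L0 := 15  bus=[-]  L0: P0=I P1=M P2=I P3=I  mem[L0]=90
8. P2: store L0 := 51  bus=[BusRdX,Flush]  L0: P0=I P1=I P2=M P3=I  mem[L0]=15
9. P3: store L1 := 21  bus=[BusRdX]  L1: P0=I P1=I P2=I P3=M  mem[L1]=70
10. P3: store L1 := 54  bus=[-]  L1: P0=I P1=I P2=I P3=M  mem[L1]=70
11. P2: store L2 := 60  bus=[BusUpgr]  L2: P0=I P1=I P2=M P3=I  mem[L2]=13

bus = BusRdX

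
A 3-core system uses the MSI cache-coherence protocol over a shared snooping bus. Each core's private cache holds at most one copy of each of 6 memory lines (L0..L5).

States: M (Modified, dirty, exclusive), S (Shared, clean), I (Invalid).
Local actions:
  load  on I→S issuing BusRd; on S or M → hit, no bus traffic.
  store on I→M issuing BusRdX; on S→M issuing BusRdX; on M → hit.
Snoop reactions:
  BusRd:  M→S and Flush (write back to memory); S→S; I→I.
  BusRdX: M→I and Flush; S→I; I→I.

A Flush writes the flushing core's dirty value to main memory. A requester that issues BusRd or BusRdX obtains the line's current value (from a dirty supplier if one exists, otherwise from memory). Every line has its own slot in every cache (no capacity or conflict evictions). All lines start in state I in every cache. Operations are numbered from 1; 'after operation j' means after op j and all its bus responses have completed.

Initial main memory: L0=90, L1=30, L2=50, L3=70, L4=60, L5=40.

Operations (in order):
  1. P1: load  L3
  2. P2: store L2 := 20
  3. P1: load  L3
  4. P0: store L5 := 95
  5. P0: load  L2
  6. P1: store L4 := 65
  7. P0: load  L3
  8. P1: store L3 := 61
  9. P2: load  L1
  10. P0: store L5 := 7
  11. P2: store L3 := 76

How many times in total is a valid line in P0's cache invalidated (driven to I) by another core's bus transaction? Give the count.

invalidations = 1

  op1 P1: load  L3 → I/S/I on L3; bus BusRd; mem=70
  op2 P2: store L2 := 20 → I/I/M on L2; bus BusRdX; mem=50
  op3 P1: load  L3 → I/S/I on L3; bus (none); mem=70
  op4 P0: store L5 := 95 → M/I/I on L5; bus BusRdX; mem=40
  op5 P0: load  L2 → S/I/S on L2; bus BusRd Flush; mem=20
  op6 P1: store L4 := 65 → I/M/I on L4; bus BusRdX; mem=60
  op7 P0: load  L3 → S/S/I on L3; bus BusRd; mem=70
  op8 P1: store L3 := 61 → I/M/I on L3; bus BusRdX; mem=70
  op9 P2: load  L1 → I/I/S on L1; bus BusRd; mem=30
  op10 P0: store L5 := 7 → M/I/I on L5; bus (none); mem=40
  op11 P2: store L3 := 76 → I/I/M on L3; bus BusRdX Flush; mem=61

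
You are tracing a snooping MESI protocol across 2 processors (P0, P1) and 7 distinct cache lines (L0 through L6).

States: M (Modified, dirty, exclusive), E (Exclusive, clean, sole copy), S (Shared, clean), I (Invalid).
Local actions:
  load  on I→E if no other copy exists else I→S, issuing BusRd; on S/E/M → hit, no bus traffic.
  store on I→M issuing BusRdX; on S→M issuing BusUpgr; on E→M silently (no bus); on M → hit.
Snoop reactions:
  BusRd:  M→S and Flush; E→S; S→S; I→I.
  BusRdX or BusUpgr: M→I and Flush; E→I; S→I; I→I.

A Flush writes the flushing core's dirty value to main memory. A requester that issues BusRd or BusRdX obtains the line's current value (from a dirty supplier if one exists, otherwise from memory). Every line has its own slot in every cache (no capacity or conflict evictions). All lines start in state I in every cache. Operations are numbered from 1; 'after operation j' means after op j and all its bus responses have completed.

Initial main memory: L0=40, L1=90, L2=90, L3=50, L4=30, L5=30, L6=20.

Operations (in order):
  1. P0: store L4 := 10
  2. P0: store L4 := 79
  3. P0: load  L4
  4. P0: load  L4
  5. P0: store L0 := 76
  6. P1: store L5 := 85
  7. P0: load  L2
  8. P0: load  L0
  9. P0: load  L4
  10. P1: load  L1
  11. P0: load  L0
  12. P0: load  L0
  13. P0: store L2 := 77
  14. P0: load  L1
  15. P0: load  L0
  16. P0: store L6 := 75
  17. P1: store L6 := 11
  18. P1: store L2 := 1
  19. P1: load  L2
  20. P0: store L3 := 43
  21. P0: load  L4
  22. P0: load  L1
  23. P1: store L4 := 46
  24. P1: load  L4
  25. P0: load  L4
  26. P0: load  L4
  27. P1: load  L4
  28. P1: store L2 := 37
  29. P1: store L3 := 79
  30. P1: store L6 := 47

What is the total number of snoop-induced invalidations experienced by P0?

1. P0: store L4 := 10  bus=[BusRdX]  L4: P0=M P1=I  mem[L4]=30
2. P0: store L4 := 79  bus=[-]  L4: P0=M P1=I  mem[L4]=30
3. P0: load  L4  bus=[-]  L4: P0=M P1=I  mem[L4]=30
4. P0: load  L4  bus=[-]  L4: P0=M P1=I  mem[L4]=30
5. P0: store L0 := 76  bus=[BusRdX]  L0: P0=M P1=I  mem[L0]=40
6. P1: store L5 := 85  bus=[BusRdX]  L5: P0=I P1=M  mem[L5]=30
7. P0: load  L2  bus=[BusRd]  L2: P0=E P1=I  mem[L2]=90
8. P0: load  L0  bus=[-]  L0: P0=M P1=I  mem[L0]=40
9. P0: load  L4  bus=[-]  L4: P0=M P1=I  mem[L4]=30
10. P1: load  L1  bus=[BusRd]  L1: P0=I P1=E  mem[L1]=90
11. P0: load  L0  bus=[-]  L0: P0=M P1=I  mem[L0]=40
12. P0: load  L0  bus=[-]  L0: P0=M P1=I  mem[L0]=40
13. P0: store L2 := 77  bus=[-]  L2: P0=M P1=I  mem[L2]=90
14. P0: load  L1  bus=[BusRd]  L1: P0=S P1=S  mem[L1]=90
15. P0: load  L0  bus=[-]  L0: P0=M P1=I  mem[L0]=40
16. P0: store L6 := 75  bus=[BusRdX]  L6: P0=M P1=I  mem[L6]=20
17. P1: store L6 := 11  bus=[BusRdX,Flush]  L6: P0=I P1=M  mem[L6]=75
18. P1: store L2 := 1  bus=[BusRdX,Flush]  L2: P0=I P1=M  mem[L2]=77
19. P1: load  L2  bus=[-]  L2: P0=I P1=M  mem[L2]=77
20. P0: store L3 := 43  bus=[BusRdX]  L3: P0=M P1=I  mem[L3]=50
21. P0: load  L4  bus=[-]  L4: P0=M P1=I  mem[L4]=30
22. P0: load  L1  bus=[-]  L1: P0=S P1=S  mem[L1]=90
23. P1: store L4 := 46  bus=[BusRdX,Flush]  L4: P0=I P1=M  mem[L4]=79
24. P1: load  L4  bus=[-]  L4: P0=I P1=M  mem[L4]=79
25. P0: load  L4  bus=[BusRd,Flush]  L4: P0=S P1=S  mem[L4]=46
26. P0: load  L4  bus=[-]  L4: P0=S P1=S  mem[L4]=46
27. P1: load  L4  bus=[-]  L4: P0=S P1=S  mem[L4]=46
28. P1: store L2 := 37  bus=[-]  L2: P0=I P1=M  mem[L2]=77
29. P1: store L3 := 79  bus=[BusRdX,Flush]  L3: P0=I P1=M  mem[L3]=43
30. P1: store L6 := 47  bus=[-]  L6: P0=I P1=M  mem[L6]=75

invalidations = 4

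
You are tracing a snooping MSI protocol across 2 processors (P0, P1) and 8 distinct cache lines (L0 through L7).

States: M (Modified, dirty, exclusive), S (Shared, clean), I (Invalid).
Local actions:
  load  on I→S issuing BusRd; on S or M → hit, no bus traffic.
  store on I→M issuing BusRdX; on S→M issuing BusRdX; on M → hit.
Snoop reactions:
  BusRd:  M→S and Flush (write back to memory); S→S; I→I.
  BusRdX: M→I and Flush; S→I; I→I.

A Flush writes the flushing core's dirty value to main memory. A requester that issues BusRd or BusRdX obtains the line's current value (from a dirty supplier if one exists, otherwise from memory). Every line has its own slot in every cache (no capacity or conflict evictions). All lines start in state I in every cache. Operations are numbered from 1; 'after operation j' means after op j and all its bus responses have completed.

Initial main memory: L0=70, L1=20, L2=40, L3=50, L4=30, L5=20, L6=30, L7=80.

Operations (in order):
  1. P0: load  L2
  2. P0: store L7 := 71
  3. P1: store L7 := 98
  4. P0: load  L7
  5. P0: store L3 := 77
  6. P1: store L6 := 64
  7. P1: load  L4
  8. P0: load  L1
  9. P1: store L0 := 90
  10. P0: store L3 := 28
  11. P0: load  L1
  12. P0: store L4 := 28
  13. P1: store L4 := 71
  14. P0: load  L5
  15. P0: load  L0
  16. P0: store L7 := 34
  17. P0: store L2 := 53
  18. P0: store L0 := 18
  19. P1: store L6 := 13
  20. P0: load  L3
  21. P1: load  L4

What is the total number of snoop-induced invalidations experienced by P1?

invalidations = 3

step 1: P0: load  L2  ⟶  SI  (L2)  txn=BusRd  M[L2]=40
step 2: P0: store L7 := 71  ⟶  MI  (L7)  txn=BusRdX  M[L7]=80
step 3: P1: store L7 := 98  ⟶  IM  (L7)  txn=BusRdX+Flush  M[L7]=71
step 4: P0: load  L7  ⟶  SS  (L7)  txn=BusRd+Flush  M[L7]=98
step 5: P0: store L3 := 77  ⟶  MI  (L3)  txn=BusRdX  M[L3]=50
step 6: P1: store L6 := 64  ⟶  IM  (L6)  txn=BusRdX  M[L6]=30
step 7: P1: load  L4  ⟶  IS  (L4)  txn=BusRd  M[L4]=30
step 8: P0: load  L1  ⟶  SI  (L1)  txn=BusRd  M[L1]=20
step 9: P1: store L0 := 90  ⟶  IM  (L0)  txn=BusRdX  M[L0]=70
step 10: P0: store L3 := 28  ⟶  MI  (L3)  txn=∅  M[L3]=50
step 11: P0: load  L1  ⟶  SI  (L1)  txn=∅  M[L1]=20
step 12: P0: store L4 := 28  ⟶  MI  (L4)  txn=BusRdX  M[L4]=30
step 13: P1: store L4 := 71  ⟶  IM  (L4)  txn=BusRdX+Flush  M[L4]=28
step 14: P0: load  L5  ⟶  SI  (L5)  txn=BusRd  M[L5]=20
step 15: P0: load  L0  ⟶  SS  (L0)  txn=BusRd+Flush  M[L0]=90
step 16: P0: store L7 := 34  ⟶  MI  (L7)  txn=BusRdX  M[L7]=98
step 17: P0: store L2 := 53  ⟶  MI  (L2)  txn=BusRdX  M[L2]=40
step 18: P0: store L0 := 18  ⟶  MI  (L0)  txn=BusRdX  M[L0]=90
step 19: P1: store L6 := 13  ⟶  IM  (L6)  txn=∅  M[L6]=30
step 20: P0: load  L3  ⟶  MI  (L3)  txn=∅  M[L3]=50
step 21: P1: load  L4  ⟶  IM  (L4)  txn=∅  M[L4]=28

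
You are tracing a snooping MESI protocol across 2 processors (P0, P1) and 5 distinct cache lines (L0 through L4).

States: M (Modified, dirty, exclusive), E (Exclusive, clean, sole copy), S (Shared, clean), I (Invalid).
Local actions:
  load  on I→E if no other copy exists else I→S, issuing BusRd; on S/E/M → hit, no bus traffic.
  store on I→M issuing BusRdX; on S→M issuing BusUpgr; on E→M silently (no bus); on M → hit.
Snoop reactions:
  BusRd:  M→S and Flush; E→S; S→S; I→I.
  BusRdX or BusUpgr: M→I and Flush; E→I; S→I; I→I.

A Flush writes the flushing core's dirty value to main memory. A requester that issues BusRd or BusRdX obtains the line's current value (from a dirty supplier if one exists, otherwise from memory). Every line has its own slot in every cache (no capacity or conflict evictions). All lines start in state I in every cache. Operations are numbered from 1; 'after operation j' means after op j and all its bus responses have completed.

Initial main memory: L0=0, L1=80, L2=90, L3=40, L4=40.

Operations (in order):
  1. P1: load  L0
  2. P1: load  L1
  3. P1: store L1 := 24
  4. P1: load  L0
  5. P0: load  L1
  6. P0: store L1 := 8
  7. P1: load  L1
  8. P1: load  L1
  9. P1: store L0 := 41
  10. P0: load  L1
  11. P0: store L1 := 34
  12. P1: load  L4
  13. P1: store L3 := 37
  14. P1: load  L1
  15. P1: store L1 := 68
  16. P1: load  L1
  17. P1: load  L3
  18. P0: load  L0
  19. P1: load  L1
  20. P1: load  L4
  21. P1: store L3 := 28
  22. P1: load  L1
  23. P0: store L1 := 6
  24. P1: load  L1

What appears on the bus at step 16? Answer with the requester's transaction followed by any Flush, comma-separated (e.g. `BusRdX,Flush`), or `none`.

1. P1: load  L0  bus=[BusRd]  L0: P0=I P1=E  mem[L0]=0
2. P1: load  L1  bus=[BusRd]  L1: P0=I P1=E  mem[L1]=80
3. P1: store L1 := 24  bus=[-]  L1: P0=I P1=M  mem[L1]=80
4. P1: load  L0  bus=[-]  L0: P0=I P1=E  mem[L0]=0
5. P0: load  L1  bus=[BusRd,Flush]  L1: P0=S P1=S  mem[L1]=24
6. P0: store L1 := 8  bus=[BusUpgr]  L1: P0=M P1=I  mem[L1]=24
7. P1: load  L1  bus=[BusRd,Flush]  L1: P0=S P1=S  mem[L1]=8
8. P1: load  L1  bus=[-]  L1: P0=S P1=S  mem[L1]=8
9. P1: store L0 := 41  bus=[-]  L0: P0=I P1=M  mem[L0]=0
10. P0: load  L1  bus=[-]  L1: P0=S P1=S  mem[L1]=8
11. P0: store L1 := 34  bus=[BusUpgr]  L1: P0=M P1=I  mem[L1]=8
12. P1: load  L4  bus=[BusRd]  L4: P0=I P1=E  mem[L4]=40
13. P1: store L3 := 37  bus=[BusRdX]  L3: P0=I P1=M  mem[L3]=40
14. P1: load  L1  bus=[BusRd,Flush]  L1: P0=S P1=S  mem[L1]=34
15. P1: store L1 := 68  bus=[BusUpgr]  L1: P0=I P1=M  mem[L1]=34
16. P1: load  L1  bus=[-]  L1: P0=I P1=M  mem[L1]=34
17. P1: load  L3  bus=[-]  L3: P0=I P1=M  mem[L3]=40
18. P0: load  L0  bus=[BusRd,Flush]  L0: P0=S P1=S  mem[L0]=41
19. P1: load  L1  bus=[-]  L1: P0=I P1=M  mem[L1]=34
20. P1: load  L4  bus=[-]  L4: P0=I P1=E  mem[L4]=40
21. P1: store L3 := 28  bus=[-]  L3: P0=I P1=M  mem[L3]=40
22. P1: load  L1  bus=[-]  L1: P0=I P1=M  mem[L1]=34
23. P0: store L1 := 6  bus=[BusRdX,Flush]  L1: P0=M P1=I  mem[L1]=68
24. P1: load  L1  bus=[BusRd,Flush]  L1: P0=S P1=S  mem[L1]=6

bus = none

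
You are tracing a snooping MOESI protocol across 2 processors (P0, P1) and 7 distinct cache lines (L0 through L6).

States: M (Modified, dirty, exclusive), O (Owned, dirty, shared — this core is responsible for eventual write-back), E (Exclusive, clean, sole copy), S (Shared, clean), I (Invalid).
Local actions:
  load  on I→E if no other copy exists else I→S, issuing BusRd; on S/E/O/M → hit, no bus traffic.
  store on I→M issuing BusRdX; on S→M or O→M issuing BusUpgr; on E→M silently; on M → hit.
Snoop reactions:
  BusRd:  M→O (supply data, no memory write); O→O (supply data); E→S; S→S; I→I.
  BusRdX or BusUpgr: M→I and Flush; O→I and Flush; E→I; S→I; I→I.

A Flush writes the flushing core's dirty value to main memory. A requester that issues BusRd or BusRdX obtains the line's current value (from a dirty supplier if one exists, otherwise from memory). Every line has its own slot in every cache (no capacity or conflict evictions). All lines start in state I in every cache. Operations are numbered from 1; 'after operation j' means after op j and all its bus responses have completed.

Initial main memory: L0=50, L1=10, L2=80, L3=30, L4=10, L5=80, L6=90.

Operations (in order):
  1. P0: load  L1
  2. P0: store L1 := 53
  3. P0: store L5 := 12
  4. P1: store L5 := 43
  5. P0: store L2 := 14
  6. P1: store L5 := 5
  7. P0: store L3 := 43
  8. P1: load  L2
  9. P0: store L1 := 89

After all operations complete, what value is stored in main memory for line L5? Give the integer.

step 1: P0: load  L1  ⟶  EI  (L1)  txn=BusRd  M[L1]=10
step 2: P0: store L1 := 53  ⟶  MI  (L1)  txn=∅  M[L1]=10
step 3: P0: store L5 := 12  ⟶  MI  (L5)  txn=BusRdX  M[L5]=80
step 4: P1: store L5 := 43  ⟶  IM  (L5)  txn=BusRdX+Flush  M[L5]=12
step 5: P0: store L2 := 14  ⟶  MI  (L2)  txn=BusRdX  M[L2]=80
step 6: P1: store L5 := 5  ⟶  IM  (L5)  txn=∅  M[L5]=12
step 7: P0: store L3 := 43  ⟶  MI  (L3)  txn=BusRdX  M[L3]=30
step 8: P1: load  L2  ⟶  OS  (L2)  txn=BusRd  M[L2]=80
step 9: P0: store L1 := 89  ⟶  MI  (L1)  txn=∅  M[L1]=10

memory[L5] = 12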